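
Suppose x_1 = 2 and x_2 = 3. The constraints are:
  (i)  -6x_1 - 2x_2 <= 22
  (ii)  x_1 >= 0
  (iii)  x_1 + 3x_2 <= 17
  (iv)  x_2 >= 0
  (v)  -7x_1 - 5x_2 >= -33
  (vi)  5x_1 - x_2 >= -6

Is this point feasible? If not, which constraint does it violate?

feasible

(i): -18 ≤ 22 ✓
(ii): 2 ≥ 0 ✓
(iii): 11 ≤ 17 ✓
(iv): 3 ≥ 0 ✓
(v): -29 ≥ -33 ✓
(vi): 7 ≥ -6 ✓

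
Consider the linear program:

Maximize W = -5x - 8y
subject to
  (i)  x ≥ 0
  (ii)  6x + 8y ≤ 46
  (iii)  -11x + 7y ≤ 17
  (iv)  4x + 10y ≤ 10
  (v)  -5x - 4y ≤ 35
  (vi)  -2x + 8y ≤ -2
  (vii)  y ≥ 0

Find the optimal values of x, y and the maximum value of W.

Vertices and W = -5x - 8y:
  (25/13, 3/13) → W = -149/13
  (5/2, 0) → W = -25/2
  (1, 0) → W = -5

The binding constraints are -2x + 8y = -2 and y = 0.
Solving simultaneously gives x = 1, y = 0.

x = 1, y = 0, maximum W = -5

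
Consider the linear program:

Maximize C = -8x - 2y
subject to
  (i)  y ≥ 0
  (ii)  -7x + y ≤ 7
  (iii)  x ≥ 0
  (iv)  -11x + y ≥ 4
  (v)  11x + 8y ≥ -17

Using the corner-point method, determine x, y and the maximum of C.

Extreme points and C = -8x - 2y:
  (0, 7) → C = -14
  (3/4, 49/4) → C = -61/2
  (0, 4) → C = -8

x = 0, y = 4, maximum C = -8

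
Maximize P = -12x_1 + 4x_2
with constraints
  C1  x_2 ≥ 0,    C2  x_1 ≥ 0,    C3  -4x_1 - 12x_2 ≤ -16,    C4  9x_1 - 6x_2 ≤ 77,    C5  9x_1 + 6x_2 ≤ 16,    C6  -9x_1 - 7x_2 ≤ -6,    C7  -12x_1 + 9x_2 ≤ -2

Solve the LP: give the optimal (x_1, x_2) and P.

Extreme points and P = -12x_1 + 4x_2:
  (8/7, 20/21) → P = -208/21
  (14/15, 46/45) → P = -64/9
  (52/51, 58/51) → P = -392/51

The binding constraints are -4x_1 - 12x_2 = -16 and -12x_1 + 9x_2 = -2.
Solving simultaneously gives x_1 = 14/15, x_2 = 46/45.

x_1 = 14/15, x_2 = 46/45, maximum P = -64/9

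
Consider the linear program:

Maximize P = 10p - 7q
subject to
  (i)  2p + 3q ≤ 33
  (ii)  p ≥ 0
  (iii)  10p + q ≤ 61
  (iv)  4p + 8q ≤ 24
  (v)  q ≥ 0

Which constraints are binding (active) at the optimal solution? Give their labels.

Corner points and P = 10p - 7q:
  (0, 3) → P = -21
  (0, 0) → P = 0
  (6, 0) → P = 60

The maximum is at (6, 0). Substituting into each constraint, equality holds for (iv) and (v); the remaining constraints have slack.

(iv) and (v)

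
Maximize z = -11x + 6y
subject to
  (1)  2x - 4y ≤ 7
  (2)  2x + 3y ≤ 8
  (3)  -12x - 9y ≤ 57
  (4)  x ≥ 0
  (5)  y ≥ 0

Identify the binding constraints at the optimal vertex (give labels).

Feasible corners and z = -11x + 6y:
  (53/14, 1/7) → z = -571/14
  (7/2, 0) → z = -77/2
  (0, 8/3) → z = 16
  (0, 0) → z = 0

The maximum is at (0, 8/3). Substituting into each constraint, equality holds for (2) and (4); the remaining constraints have slack.

(2) and (4)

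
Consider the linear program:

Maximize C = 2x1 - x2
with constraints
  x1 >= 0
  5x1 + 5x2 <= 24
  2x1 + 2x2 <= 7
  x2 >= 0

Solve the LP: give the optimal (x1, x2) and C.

x1 = 7/2, x2 = 0, maximum C = 7

Extreme points and C = 2x1 - x2:
  (0, 7/2) → C = -7/2
  (0, 0) → C = 0
  (7/2, 0) → C = 7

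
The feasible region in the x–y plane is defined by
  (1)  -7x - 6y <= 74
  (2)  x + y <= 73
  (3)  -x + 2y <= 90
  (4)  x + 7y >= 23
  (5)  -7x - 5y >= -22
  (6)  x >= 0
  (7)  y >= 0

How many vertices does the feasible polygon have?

3

The feasible vertices (each the meet of two boundaries and inside every other half-plane) are:
  (39/44, 139/44)
  (0, 23/7)
  (0, 22/5)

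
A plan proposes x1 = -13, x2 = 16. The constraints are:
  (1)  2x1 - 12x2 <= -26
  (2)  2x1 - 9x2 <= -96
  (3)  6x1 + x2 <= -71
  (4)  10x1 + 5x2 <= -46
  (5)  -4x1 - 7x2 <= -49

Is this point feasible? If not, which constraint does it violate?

Constraint (3): 6x1 + x2 = -62, which is not ≤ -71. All other constraints are satisfied.

not feasible — violates (3)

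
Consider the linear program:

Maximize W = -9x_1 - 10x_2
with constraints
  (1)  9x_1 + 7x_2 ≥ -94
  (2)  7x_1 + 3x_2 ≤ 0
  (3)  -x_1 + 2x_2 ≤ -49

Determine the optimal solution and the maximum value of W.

Extreme points and W = -9x_1 - 10x_2:
  (141/11, -329/11) → W = 2021/11
  (31/5, -107/5) → W = 791/5
  (147/17, -343/17) → W = 2107/17

The optimum lies where 9x_1 + 7x_2 = -94 and 7x_1 + 3x_2 = 0.
Solving simultaneously gives x_1 = 141/11, x_2 = -329/11.

x_1 = 141/11, x_2 = -329/11, maximum W = 2021/11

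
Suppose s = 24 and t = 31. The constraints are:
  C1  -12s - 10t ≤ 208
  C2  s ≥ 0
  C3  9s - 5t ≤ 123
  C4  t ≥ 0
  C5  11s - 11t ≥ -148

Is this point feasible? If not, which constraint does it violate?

feasible

C1: -598 ≤ 208 ✓
C2: 24 ≥ 0 ✓
C3: 61 ≤ 123 ✓
C4: 31 ≥ 0 ✓
C5: -77 ≥ -148 ✓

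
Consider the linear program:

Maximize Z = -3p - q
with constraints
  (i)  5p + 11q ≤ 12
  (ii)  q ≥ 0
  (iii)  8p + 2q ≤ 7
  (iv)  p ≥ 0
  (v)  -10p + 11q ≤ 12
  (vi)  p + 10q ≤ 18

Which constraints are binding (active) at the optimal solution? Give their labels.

Feasible corners and Z = -3p - q:
  (53/78, 61/78) → Z = -110/39
  (0, 12/11) → Z = -12/11
  (7/8, 0) → Z = -21/8
  (0, 0) → Z = 0

The maximum is at (0, 0). Substituting into each constraint, equality holds for (ii) and (iv); the remaining constraints have slack.

(ii) and (iv)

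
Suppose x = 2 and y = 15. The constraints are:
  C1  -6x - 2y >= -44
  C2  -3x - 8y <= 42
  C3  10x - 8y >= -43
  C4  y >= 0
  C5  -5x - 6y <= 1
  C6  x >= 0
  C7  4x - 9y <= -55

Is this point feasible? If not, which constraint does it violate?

Constraint C3: 10x - 8y = -100, which is not ≥ -43. All other constraints are satisfied.

not feasible — violates C3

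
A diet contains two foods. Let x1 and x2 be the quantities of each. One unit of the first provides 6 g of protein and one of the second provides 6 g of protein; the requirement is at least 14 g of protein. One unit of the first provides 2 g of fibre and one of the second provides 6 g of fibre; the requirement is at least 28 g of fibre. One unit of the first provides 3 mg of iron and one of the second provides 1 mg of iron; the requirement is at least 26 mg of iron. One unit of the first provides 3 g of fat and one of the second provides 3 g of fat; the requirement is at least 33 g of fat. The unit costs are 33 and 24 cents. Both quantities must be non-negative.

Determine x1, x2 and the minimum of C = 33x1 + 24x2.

Feasible corners and C = 33x1 + 24x2:
  (0, 26) → C = 624
  (14, 0) → C = 462
  (19/2, 3/2) → C = 699/2
  (15/2, 7/2) → C = 663/2
The feasible region is unbounded (it extends along (0, 1), (1, 0)), but C strictly increases along every unbounded feasible direction, so there is no improving ray and the minimum is attained at a vertex.

The binding constraints are 3x1 + x2 = 26 and 3x1 + 3x2 = 33.
Solving simultaneously gives x1 = 15/2, x2 = 7/2.

x1 = 15/2, x2 = 7/2, minimum C = 663/2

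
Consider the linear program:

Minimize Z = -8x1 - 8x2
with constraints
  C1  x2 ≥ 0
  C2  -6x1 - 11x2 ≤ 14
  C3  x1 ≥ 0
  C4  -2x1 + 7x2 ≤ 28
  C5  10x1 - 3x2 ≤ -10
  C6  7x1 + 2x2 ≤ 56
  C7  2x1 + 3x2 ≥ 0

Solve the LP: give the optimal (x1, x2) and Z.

Feasible corners and Z = -8x1 - 8x2:
  (0, 4) → Z = -32
  (0, 10/3) → Z = -80/3
  (7/32, 65/16) → Z = -137/4

The optimum lies where -2x1 + 7x2 = 28 and 10x1 - 3x2 = -10.
Solving simultaneously gives x1 = 7/32, x2 = 65/16.

x1 = 7/32, x2 = 65/16, minimum Z = -137/4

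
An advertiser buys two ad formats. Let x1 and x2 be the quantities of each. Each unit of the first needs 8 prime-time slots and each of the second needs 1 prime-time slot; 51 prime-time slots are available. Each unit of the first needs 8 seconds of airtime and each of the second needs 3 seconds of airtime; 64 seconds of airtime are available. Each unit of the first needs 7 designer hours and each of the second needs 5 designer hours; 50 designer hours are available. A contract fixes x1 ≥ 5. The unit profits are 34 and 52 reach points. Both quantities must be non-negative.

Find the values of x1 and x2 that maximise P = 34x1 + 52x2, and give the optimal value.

Corner points and P = 34x1 + 52x2:
  (51/8, 0) → P = 867/4
  (5, 0) → P = 170
  (205/33, 43/33) → P = 9206/33
  (5, 3) → P = 326

x1 = 5, x2 = 3, maximum P = 326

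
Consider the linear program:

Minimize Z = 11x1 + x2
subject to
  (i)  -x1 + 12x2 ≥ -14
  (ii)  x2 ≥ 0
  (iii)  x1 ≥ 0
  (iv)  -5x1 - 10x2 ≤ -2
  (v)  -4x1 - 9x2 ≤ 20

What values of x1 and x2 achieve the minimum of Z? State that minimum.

x1 = 0, x2 = 1/5, minimum Z = 1/5

The feasible region is unbounded (it extends along (0, 1), (12, 1)), but Z strictly increases along every unbounded feasible direction, so there is no improving ray and the minimum is attained at a vertex.

The binding constraints are x1 = 0 and -5x1 - 10x2 = -2.
Solving simultaneously gives x1 = 0, x2 = 1/5.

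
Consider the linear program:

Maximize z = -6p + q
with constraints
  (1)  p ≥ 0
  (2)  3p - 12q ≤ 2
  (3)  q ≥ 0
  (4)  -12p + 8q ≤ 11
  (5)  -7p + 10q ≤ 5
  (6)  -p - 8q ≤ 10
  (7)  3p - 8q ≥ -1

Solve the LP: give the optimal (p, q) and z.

p = 0, q = 1/8, maximum z = 1/8

Corner points and z = -6p + q:
  (0, 0) → z = 0
  (0, 1/8) → z = 1/8
  (2/3, 0) → z = -4
The feasible region is unbounded (it extends along (4, 1), (8, 3)), but z strictly decreases along every unbounded feasible direction, so there is no improving ray and the maximum is attained at a vertex.

The binding constraints are p = 0 and 3p - 8q = -1.
Solving simultaneously gives p = 0, q = 1/8.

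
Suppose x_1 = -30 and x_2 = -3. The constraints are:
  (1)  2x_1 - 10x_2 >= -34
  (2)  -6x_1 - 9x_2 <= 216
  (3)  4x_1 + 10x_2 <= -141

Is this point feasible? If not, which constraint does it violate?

(1): -30 ≥ -34 ✓
(2): 207 ≤ 216 ✓
(3): -150 ≤ -141 ✓

feasible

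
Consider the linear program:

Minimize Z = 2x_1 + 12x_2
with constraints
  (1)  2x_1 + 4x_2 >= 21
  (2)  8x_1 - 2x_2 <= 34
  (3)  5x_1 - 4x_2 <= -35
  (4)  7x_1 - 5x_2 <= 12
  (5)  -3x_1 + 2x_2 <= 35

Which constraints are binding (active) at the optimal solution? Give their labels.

(1) and (3)

Feasible corners and Z = 2x_1 + 12x_2:
  (-2, 25/4) → Z = 71
  (-49/8, 133/16) → Z = 175/2
  (103/11, 225/11) → Z = 2906/11
  (69/5, 191/5) → Z = 486

The minimum is at (-2, 25/4). Substituting into each constraint, equality holds for (1) and (3); the remaining constraints have slack.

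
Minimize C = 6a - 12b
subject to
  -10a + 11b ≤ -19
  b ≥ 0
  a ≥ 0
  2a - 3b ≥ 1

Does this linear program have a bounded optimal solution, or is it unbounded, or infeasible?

From the feasible point (19/10, 0), moving in the direction (3, 2) keeps every constraint satisfied while C decreases without bound.

unbounded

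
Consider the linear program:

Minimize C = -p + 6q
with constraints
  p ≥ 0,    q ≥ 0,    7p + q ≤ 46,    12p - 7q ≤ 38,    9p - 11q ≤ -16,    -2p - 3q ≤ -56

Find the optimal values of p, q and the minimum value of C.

p = 82/19, q = 300/19, minimum C = 1718/19

Vertices and C = -p + 6q:
  (0, 46) → C = 276
  (0, 56/3) → C = 112
  (82/19, 300/19) → C = 1718/19

At the optimal vertex, 7p + q = 46 and -2p - 3q = -56.
Solving simultaneously gives p = 82/19, q = 300/19.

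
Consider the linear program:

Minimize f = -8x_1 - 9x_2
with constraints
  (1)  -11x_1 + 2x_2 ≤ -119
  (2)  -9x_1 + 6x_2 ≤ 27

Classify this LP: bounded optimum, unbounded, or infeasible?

From the feasible point (16, 57/2), moving in the direction (6, 9) keeps every constraint satisfied while f decreases without bound.

unbounded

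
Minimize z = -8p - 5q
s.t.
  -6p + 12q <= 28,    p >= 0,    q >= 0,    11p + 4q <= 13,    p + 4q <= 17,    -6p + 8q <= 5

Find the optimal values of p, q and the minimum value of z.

Corner points and z = -8p - 5q:
  (0, 0) → z = 0
  (0, 5/8) → z = -25/8
  (13/11, 0) → z = -104/11
  (3/4, 19/16) → z = -191/16

The binding constraints are 11p + 4q = 13 and -6p + 8q = 5.
Solving simultaneously gives p = 3/4, q = 19/16.

p = 3/4, q = 19/16, minimum z = -191/16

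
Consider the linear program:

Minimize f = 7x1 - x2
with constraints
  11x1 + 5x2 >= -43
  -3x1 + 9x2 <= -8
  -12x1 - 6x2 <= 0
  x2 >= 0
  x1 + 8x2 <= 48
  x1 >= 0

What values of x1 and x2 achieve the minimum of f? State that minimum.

x1 = 8/3, x2 = 0, minimum f = 56/3

Corner points and f = 7x1 - x2:
  (8/3, 0) → f = 56/3
  (496/33, 136/33) → f = 1112/11
  (48, 0) → f = 336

At the optimal vertex, -3x1 + 9x2 = -8 and x2 = 0.
Solving simultaneously gives x1 = 8/3, x2 = 0.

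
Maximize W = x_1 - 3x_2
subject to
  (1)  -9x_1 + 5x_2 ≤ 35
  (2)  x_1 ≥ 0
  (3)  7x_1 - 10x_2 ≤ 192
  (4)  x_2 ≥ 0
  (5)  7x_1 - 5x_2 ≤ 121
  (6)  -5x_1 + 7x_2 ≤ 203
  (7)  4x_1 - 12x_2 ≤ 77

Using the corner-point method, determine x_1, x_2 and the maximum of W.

x_1 = 121/7, x_2 = 0, maximum W = 121/7

Feasible corners and W = x_1 - 3x_2:
  (0, 7) → W = -21
  (385/19, 826/19) → W = -2093/19
  (0, 0) → W = 0
  (121/7, 0) → W = 121/7
  (931/12, 1013/12) → W = -527/3

The optimum lies where x_2 = 0 and 7x_1 - 5x_2 = 121.
Solving simultaneously gives x_1 = 121/7, x_2 = 0.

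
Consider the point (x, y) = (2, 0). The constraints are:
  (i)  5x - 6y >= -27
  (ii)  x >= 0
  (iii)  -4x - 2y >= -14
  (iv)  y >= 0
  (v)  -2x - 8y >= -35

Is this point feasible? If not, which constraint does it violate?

(i): 10 ≥ -27 ✓
(ii): 2 ≥ 0 ✓
(iii): -8 ≥ -14 ✓
(iv): 0 ≥ 0 ✓
(v): -4 ≥ -35 ✓

feasible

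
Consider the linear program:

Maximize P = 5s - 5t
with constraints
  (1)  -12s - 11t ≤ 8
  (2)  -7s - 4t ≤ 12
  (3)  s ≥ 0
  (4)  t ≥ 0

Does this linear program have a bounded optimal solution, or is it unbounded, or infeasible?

unbounded

From the feasible point (0, 0), moving in the direction (1, 0) keeps every constraint satisfied while P increases without bound.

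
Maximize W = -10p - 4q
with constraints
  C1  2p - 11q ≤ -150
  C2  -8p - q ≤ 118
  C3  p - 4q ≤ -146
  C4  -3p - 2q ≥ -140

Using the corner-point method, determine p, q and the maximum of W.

p = -206/11, q = 350/11, maximum W = 60

The optimum lies where -8p - q = 118 and p - 4q = -146.
Solving simultaneously gives p = -206/11, q = 350/11.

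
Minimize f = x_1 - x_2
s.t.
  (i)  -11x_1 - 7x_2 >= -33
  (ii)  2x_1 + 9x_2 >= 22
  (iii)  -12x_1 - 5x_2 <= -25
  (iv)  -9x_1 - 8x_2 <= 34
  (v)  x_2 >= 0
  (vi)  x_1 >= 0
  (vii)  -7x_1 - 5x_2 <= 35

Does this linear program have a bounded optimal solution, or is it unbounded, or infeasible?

bounded optimum

Feasible corners and f = x_1 - x_2:
  (143/85, 176/85) → f = -33/85
  (10/29, 121/29) → f = -111/29
  (115/98, 107/49) → f = -99/98
The feasible region has finitely many vertices and no improving ray; the minimum is -111/29 at (10/29, 121/29).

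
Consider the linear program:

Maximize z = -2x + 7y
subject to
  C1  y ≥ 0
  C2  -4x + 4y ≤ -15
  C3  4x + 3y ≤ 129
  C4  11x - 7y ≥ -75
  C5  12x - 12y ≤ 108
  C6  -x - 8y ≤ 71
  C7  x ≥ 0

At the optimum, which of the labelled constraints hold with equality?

C2 and C3

Vertices and z = -2x + 7y:
  (15/4, 0) → z = -15/2
  (9, 0) → z = -18
  (561/28, 114/7) → z = 1035/14
  (156/7, 93/7) → z = 339/7

The maximum is at (561/28, 114/7). Substituting into each constraint, equality holds for C2 and C3; the remaining constraints have slack.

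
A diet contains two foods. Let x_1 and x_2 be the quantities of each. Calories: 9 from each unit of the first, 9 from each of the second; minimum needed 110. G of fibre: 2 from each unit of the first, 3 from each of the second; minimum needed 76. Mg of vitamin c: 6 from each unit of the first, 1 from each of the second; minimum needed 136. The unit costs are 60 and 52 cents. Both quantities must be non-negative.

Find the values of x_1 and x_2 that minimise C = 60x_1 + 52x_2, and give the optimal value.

x_1 = 83/4, x_2 = 23/2, minimum C = 1843

The feasible region is unbounded (it extends along (0, 1), (1, 0)), but C strictly increases along every unbounded feasible direction, so there is no improving ray and the minimum is attained at a vertex.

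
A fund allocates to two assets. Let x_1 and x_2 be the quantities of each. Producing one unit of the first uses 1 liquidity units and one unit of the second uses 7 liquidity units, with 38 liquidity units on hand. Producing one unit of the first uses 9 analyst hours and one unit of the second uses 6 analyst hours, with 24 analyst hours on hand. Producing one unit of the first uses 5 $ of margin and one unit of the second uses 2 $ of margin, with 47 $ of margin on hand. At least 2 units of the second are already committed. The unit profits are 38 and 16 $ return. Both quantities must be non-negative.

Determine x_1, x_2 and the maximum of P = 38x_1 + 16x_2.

x_1 = 4/3, x_2 = 2, maximum P = 248/3

Feasible corners and P = 38x_1 + 16x_2:
  (0, 4) → P = 64
  (0, 2) → P = 32
  (4/3, 2) → P = 248/3

At the optimal vertex, 9x_1 + 6x_2 = 24 and x_2 = 2.
Solving simultaneously gives x_1 = 4/3, x_2 = 2.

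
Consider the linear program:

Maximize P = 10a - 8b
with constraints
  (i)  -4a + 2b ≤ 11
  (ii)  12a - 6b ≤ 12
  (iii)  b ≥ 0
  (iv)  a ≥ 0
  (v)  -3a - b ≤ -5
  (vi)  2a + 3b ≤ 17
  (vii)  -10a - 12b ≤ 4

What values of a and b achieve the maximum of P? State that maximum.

a = 7/5, b = 4/5, maximum P = 38/5

Vertices and P = 10a - 8b:
  (0, 11/2) → P = -44
  (1/16, 45/8) → P = -355/8
  (7/5, 4/5) → P = 38/5
  (23/8, 15/4) → P = -5/4
  (0, 5) → P = -40

At the optimal vertex, 12a - 6b = 12 and -3a - b = -5.
Solving simultaneously gives a = 7/5, b = 4/5.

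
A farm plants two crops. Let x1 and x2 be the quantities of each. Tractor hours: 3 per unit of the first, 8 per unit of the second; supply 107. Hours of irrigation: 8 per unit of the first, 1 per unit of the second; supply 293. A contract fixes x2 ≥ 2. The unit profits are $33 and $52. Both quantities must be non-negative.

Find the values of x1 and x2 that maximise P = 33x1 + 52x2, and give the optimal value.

The binding constraints are 3x1 + 8x2 = 107 and x2 = 2.
Solving simultaneously gives x1 = 91/3, x2 = 2.

x1 = 91/3, x2 = 2, maximum P = 1105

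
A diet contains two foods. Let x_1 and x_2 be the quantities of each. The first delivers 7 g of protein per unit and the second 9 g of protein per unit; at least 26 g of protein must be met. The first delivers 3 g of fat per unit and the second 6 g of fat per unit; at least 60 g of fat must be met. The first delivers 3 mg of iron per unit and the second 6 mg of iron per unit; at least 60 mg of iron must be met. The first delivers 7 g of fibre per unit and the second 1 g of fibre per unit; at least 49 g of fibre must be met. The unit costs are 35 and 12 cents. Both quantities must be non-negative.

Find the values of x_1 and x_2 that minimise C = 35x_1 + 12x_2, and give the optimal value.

Corner points and C = 35x_1 + 12x_2:
  (0, 49) → C = 588
  (20, 0) → C = 700
  (6, 7) → C = 294
The feasible region is unbounded (it extends along (0, 1), (1, 0)), but C strictly increases along every unbounded feasible direction, so there is no improving ray and the minimum is attained at a vertex.

At the optimal vertex, 3x_1 + 6x_2 = 60 and 3x_1 + 6x_2 = 60.

x_1 = 6, x_2 = 7, minimum C = 294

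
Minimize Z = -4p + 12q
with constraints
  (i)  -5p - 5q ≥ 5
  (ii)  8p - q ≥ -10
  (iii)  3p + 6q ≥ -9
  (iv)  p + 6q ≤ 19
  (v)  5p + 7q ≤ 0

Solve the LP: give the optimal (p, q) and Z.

Feasible corners and Z = -4p + 12q:
  (-11/9, 2/9) → Z = 68/9
  (1, -2) → Z = -28
  (-23/17, -14/17) → Z = -76/17

The binding constraints are -5p - 5q = 5 and 3p + 6q = -9.
Solving simultaneously gives p = 1, q = -2.

p = 1, q = -2, minimum Z = -28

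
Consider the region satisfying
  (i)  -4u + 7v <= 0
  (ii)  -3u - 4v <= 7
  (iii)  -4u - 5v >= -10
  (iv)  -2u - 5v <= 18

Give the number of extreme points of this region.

4

Of the 6 pairwise boundary intersections, those satisfying every inequality are:
  (-49/37, -28/37)
  (35/24, 5/6)
  (37/7, -40/7)
  (14, -46/5)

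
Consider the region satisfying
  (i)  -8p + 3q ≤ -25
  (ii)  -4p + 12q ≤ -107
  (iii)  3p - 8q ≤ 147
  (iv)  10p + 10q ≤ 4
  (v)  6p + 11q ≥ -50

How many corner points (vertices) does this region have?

3

The feasible vertices (each the meet of two boundaries and inside every other half-plane) are:
  (559/80, -527/80)
  (577/116, -421/58)
  (272/25, -262/25)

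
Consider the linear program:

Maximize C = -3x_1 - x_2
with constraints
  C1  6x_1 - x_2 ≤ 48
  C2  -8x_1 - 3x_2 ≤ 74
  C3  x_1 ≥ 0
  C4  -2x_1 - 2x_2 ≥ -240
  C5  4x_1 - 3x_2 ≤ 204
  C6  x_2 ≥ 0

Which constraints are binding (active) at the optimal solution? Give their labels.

C3 and C6

Corner points and C = -3x_1 - x_2:
  (24, 96) → C = -168
  (8, 0) → C = -24
  (0, 120) → C = -120
  (0, 0) → C = 0

The maximum is at (0, 0). Substituting into each constraint, equality holds for C3 and C6; the remaining constraints have slack.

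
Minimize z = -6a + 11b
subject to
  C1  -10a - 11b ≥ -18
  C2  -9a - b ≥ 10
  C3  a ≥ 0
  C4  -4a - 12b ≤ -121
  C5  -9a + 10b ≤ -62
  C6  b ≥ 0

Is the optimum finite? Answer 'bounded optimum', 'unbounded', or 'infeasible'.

The boundaries -9a + 10b = -62 and b = 0 meet at (62/9, 0), but that point violates -10a - 11b ≥ -18. Every candidate vertex is excluded by some other constraint, so the feasible region is empty.

infeasible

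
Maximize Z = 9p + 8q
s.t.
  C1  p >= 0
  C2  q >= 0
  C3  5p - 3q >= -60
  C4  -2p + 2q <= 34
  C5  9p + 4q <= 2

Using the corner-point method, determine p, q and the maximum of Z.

Vertices and Z = 9p + 8q:
  (0, 0) → Z = 0
  (0, 1/2) → Z = 4
  (2/9, 0) → Z = 2

p = 0, q = 1/2, maximum Z = 4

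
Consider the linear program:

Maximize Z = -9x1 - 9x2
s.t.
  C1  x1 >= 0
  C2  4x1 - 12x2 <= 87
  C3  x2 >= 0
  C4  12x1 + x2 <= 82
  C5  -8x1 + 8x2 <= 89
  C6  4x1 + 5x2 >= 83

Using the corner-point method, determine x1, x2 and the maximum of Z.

Feasible corners and Z = -9x1 - 9x2:
  (567/104, 431/26) → Z = -20619/104
  (327/56, 167/14) → Z = -8955/56
  (73/24, 85/6) → Z = -1239/8

The binding constraints are -8x1 + 8x2 = 89 and 4x1 + 5x2 = 83.
Solving simultaneously gives x1 = 73/24, x2 = 85/6.

x1 = 73/24, x2 = 85/6, maximum Z = -1239/8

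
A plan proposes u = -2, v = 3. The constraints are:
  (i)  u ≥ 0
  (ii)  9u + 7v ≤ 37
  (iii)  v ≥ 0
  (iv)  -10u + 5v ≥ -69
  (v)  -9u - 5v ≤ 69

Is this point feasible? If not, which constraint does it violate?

not feasible — violates (i)

Constraint (i): u = -2, which is not ≥ 0. All other constraints are satisfied.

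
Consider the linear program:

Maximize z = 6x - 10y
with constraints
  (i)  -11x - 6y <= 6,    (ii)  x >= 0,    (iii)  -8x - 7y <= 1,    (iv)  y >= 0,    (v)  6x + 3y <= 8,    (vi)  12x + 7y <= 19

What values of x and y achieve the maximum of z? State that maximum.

x = 4/3, y = 0, maximum z = 8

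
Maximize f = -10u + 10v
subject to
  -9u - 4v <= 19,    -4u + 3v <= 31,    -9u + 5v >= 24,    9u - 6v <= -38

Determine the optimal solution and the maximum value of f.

u = 83/7, v = 183/7, maximum f = 1000/7

Extreme points and f = -10u + 10v:
  (-181/43, 203/43) → f = 3840/43
  (-133/45, 19/10) → f = 437/9
  (83/7, 183/7) → f = 1000/7
  (46/9, 14) → f = 800/9

The optimum lies where -4u + 3v = 31 and -9u + 5v = 24.
Solving simultaneously gives u = 83/7, v = 183/7.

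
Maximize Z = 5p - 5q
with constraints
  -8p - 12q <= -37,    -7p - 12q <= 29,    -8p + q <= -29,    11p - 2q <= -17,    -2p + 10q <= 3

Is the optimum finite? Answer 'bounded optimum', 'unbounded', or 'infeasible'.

The boundaries -8p - 12q = -37 and -7p - 12q = 29 meet at (66, -491/12), but that point violates 11p - 2q ≤ -17. Every candidate vertex is excluded by some other constraint, so the feasible region is empty.

infeasible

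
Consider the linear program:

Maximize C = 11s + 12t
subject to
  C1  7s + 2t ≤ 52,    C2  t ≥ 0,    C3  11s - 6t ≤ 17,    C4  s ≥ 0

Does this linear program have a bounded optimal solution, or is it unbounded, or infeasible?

Extreme points and C = 11s + 12t:
  (173/32, 453/64) → C = 4621/32
  (0, 26) → C = 312
  (17/11, 0) → C = 17
  (0, 0) → C = 0
The feasible region has finitely many vertices and no improving ray; the maximum is 312 at (0, 26).

bounded optimum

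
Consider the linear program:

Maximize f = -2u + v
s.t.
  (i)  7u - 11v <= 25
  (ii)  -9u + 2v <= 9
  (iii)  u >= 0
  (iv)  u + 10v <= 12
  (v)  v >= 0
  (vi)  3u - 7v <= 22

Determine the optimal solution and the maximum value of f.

u = 0, v = 6/5, maximum f = 6/5

The binding constraints are u = 0 and u + 10v = 12.
Solving simultaneously gives u = 0, v = 6/5.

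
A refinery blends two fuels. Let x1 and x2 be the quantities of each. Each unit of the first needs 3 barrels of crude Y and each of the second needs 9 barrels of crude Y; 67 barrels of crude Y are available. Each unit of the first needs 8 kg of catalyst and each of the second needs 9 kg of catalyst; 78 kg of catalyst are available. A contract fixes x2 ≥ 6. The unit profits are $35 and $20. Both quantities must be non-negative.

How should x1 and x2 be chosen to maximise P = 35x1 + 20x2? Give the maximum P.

x1 = 3, x2 = 6, maximum P = 225

Extreme points and P = 35x1 + 20x2:
  (0, 67/9) → P = 1340/9
  (0, 6) → P = 120
  (11/5, 302/45) → P = 1901/9
  (3, 6) → P = 225

The optimum lies where 8x1 + 9x2 = 78 and x2 = 6.
Solving simultaneously gives x1 = 3, x2 = 6.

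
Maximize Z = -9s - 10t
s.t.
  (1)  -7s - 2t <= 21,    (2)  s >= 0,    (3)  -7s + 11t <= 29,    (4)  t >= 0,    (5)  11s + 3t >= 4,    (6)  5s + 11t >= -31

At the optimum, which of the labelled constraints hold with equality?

(4) and (5)

Corner points and Z = -9s - 10t:
  (0, 29/11) → Z = -290/11
  (0, 4/3) → Z = -40/3
  (4/11, 0) → Z = -36/11
The feasible region is unbounded (it extends along (11, 7), (1, 0)), but Z strictly decreases along every unbounded feasible direction, so there is no improving ray and the maximum is attained at a vertex.

The maximum is at (4/11, 0). Substituting into each constraint, equality holds for (4) and (5); the remaining constraints have slack.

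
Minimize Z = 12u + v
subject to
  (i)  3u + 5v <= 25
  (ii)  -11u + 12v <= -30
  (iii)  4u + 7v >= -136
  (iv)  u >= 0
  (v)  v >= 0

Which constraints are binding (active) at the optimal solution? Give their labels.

(ii) and (v)

Feasible corners and Z = 12u + v:
  (450/91, 185/91) → Z = 5585/91
  (25/3, 0) → Z = 100
  (30/11, 0) → Z = 360/11

The minimum is at (30/11, 0). Substituting into each constraint, equality holds for (ii) and (v); the remaining constraints have slack.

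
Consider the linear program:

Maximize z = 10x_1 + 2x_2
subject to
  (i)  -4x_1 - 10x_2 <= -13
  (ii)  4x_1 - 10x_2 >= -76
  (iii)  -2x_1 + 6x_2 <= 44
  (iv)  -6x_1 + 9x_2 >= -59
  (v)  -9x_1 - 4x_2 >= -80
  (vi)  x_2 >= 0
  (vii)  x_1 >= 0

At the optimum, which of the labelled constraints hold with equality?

Feasible corners and z = 10x_1 + 2x_2:
  (13/4, 0) → z = 65/2
  (0, 13/10) → z = 13/5
  (152/31, 278/31) → z = 2076/31
  (0, 22/3) → z = 44/3
  (80/9, 0) → z = 800/9

The maximum is at (80/9, 0). Substituting into each constraint, equality holds for (v) and (vi); the remaining constraints have slack.

(v) and (vi)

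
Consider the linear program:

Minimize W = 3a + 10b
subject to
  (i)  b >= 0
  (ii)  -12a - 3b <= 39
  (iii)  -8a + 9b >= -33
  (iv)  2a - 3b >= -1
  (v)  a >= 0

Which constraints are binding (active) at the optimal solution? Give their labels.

(i) and (v)

Feasible corners and W = 3a + 10b:
  (33/8, 0) → W = 99/8
  (0, 0) → W = 0
  (18, 37/3) → W = 532/3
  (0, 1/3) → W = 10/3

The minimum is at (0, 0). Substituting into each constraint, equality holds for (i) and (v); the remaining constraints have slack.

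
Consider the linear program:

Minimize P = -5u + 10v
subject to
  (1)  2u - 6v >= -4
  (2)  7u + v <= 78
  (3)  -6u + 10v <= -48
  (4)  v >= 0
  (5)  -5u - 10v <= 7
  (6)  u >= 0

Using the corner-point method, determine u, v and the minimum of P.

u = 78/7, v = 0, minimum P = -390/7

Extreme points and P = -5u + 10v:
  (207/19, 33/19) → P = -705/19
  (78/7, 0) → P = -390/7
  (8, 0) → P = -40

The optimum lies where 7u + v = 78 and v = 0.
Solving simultaneously gives u = 78/7, v = 0.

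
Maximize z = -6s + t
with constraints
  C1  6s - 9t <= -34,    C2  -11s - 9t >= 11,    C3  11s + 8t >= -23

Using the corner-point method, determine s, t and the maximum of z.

s = -119/11, t = 12, maximum z = 846/11

Extreme points and z = -6s + t:
  (-45/17, 308/153) → z = 2738/153
  (-479/147, 236/147) → z = 3110/147
  (-119/11, 12) → z = 846/11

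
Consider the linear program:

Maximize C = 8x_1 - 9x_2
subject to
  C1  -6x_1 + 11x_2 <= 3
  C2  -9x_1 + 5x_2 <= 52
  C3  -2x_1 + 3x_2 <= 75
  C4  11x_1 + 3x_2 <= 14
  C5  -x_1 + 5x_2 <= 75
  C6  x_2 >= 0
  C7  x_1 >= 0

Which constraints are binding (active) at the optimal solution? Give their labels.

C4 and C6

Corner points and C = 8x_1 - 9x_2:
  (145/139, 117/139) → C = 107/139
  (0, 3/11) → C = -27/11
  (14/11, 0) → C = 112/11
  (0, 0) → C = 0

The maximum is at (14/11, 0). Substituting into each constraint, equality holds for C4 and C6; the remaining constraints have slack.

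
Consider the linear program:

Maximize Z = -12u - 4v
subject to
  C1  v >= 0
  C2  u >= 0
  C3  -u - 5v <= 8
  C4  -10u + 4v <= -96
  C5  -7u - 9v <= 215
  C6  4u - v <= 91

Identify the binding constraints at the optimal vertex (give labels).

C1 and C4

Extreme points and Z = -12u - 4v:
  (48/5, 0) → Z = -576/5
  (91/4, 0) → Z = -273
  (134/3, 263/3) → Z = -2660/3

The maximum is at (48/5, 0). Substituting into each constraint, equality holds for C1 and C4; the remaining constraints have slack.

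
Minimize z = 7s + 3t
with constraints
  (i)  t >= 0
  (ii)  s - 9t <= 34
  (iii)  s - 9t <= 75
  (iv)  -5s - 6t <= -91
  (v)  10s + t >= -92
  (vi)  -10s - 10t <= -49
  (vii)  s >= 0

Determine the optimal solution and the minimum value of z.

Feasible corners and z = 7s + 3t:
  (34, 0) → z = 238
  (91/5, 0) → z = 637/5
  (0, 91/6) → z = 91/2
The feasible region is unbounded (it extends along (0, 1), (9, 1)), but z strictly increases along every unbounded feasible direction, so there is no improving ray and the minimum is attained at a vertex.

s = 0, t = 91/6, minimum z = 91/2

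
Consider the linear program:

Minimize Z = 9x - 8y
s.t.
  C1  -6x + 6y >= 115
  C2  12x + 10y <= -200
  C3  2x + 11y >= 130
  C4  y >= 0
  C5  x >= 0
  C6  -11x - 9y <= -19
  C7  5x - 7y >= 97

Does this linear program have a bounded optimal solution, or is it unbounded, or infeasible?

The boundaries -11x - 9y = -19 and 5x - 7y = 97 meet at (503/61, -486/61), but that point violates -6x + 6y ≥ 115. Every candidate vertex is excluded by some other constraint, so the feasible region is empty.

infeasible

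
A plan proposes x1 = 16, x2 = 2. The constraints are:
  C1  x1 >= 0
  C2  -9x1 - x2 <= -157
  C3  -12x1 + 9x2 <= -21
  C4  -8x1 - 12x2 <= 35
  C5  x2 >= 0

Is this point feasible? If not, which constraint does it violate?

not feasible — violates C2

Constraint C2: -9x1 - x2 = -146, which is not ≤ -157. All other constraints are satisfied.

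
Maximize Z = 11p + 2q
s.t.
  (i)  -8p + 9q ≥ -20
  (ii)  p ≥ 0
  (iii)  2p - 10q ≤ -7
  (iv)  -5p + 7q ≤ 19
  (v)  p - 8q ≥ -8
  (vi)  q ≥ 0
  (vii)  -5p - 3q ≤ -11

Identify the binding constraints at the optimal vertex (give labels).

Feasible corners and Z = 11p + 2q:
  (4, 3/2) → Z = 47
  (89/56, 57/56) → Z = 1093/56
  (64/43, 51/43) → Z = 806/43

The maximum is at (4, 3/2). Substituting into each constraint, equality holds for (iii) and (v); the remaining constraints have slack.

(iii) and (v)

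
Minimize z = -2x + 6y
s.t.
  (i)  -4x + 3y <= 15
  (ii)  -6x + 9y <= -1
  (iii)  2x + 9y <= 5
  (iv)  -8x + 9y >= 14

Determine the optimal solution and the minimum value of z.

x = -31/4, y = -16/3, minimum z = -33/2

Feasible corners and z = -2x + 6y:
  (-23/3, -47/9) → z = -16
  (-31/4, -16/3) → z = -33/2
  (-15/2, -46/9) → z = -47/3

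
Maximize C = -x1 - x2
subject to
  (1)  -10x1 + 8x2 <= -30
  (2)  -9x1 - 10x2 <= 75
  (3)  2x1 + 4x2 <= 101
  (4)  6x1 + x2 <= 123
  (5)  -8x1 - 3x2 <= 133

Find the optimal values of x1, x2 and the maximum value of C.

Extreme points and C = -x1 - x2:
  (-75/43, -255/43) → C = 330/43
  (116/7, 475/28) → C = -939/28
  (435/17, -519/17) → C = 84/17
  (391/22, 180/11) → C = -751/22

x1 = -75/43, x2 = -255/43, maximum C = 330/43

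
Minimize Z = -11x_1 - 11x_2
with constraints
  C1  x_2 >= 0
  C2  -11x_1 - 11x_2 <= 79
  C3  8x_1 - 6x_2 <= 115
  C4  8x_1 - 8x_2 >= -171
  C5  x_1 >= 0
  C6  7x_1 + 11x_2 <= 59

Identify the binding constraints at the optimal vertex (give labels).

Feasible corners and Z = -11x_1 - 11x_2:
  (0, 0) → Z = 0
  (59/7, 0) → Z = -649/7
  (0, 59/11) → Z = -59

The minimum is at (59/7, 0). Substituting into each constraint, equality holds for C1 and C6; the remaining constraints have slack.

C1 and C6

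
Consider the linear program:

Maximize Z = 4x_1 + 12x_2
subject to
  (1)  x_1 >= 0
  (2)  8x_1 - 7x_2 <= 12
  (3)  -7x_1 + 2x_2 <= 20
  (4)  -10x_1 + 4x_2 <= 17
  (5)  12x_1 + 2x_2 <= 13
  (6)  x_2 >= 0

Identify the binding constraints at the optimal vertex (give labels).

Vertices and Z = 4x_1 + 12x_2:
  (0, 17/4) → Z = 51
  (0, 0) → Z = 0
  (9/34, 167/34) → Z = 60
  (13/12, 0) → Z = 13/3

The maximum is at (9/34, 167/34). Substituting into each constraint, equality holds for (4) and (5); the remaining constraints have slack.

(4) and (5)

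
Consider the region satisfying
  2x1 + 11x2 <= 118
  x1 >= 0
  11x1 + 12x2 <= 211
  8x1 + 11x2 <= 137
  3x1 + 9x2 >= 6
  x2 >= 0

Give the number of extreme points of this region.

The feasible vertices (each the meet of two boundaries and inside every other half-plane) are:
  (0, 118/11)
  (19/6, 335/33)
  (0, 2/3)
  (137/8, 0)
  (2, 0)

5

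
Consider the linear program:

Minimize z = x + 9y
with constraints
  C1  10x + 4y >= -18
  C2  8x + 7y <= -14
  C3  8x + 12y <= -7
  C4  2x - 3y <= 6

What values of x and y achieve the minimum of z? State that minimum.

x = -15/19, y = -48/19, minimum z = -447/19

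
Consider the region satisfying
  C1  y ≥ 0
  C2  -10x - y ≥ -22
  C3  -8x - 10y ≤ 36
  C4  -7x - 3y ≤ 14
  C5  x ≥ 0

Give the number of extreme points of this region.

The feasible vertices (each the meet of two boundaries and inside every other half-plane) are:
  (11/5, 0)
  (0, 0)
  (0, 22)

3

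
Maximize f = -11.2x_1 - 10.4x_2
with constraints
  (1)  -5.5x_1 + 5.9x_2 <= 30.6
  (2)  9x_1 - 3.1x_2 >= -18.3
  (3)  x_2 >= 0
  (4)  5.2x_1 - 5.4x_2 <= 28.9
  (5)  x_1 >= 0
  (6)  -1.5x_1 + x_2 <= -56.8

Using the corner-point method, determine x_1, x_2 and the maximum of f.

Extreme points and f = -11.2x_1 - 10.4x_2:
  (33575/98, 31807/98) → f = -1767082/245
  (36572/335, 7166/67) → f = -58376/25
  (479/5, 869/10) → f = -49418/25

The binding constraints are 5.2x_1 - 5.4x_2 = 28.9 and -1.5x_1 + x_2 = -56.8.
Solving simultaneously gives x_1 = 479/5, x_2 = 869/10.

x_1 = 95.8, x_2 = 86.9, maximum f = -1976.72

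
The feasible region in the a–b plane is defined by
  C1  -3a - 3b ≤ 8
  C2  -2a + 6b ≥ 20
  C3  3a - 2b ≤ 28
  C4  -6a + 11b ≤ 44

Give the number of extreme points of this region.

Intersecting each pair of boundary lines and keeping only the points that satisfy every inequality leaves:
  (104/7, 58/7)
  (-22/7, 16/7)
  (132/7, 100/7)

3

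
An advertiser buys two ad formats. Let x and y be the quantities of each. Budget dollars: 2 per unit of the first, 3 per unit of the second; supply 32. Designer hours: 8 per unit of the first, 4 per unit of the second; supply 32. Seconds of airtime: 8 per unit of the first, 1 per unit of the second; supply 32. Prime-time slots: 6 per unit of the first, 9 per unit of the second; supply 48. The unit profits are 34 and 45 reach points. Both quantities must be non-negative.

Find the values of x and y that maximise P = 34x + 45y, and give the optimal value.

Vertices and P = 34x + 45y:
  (0, 0) → P = 0
  (0, 16/3) → P = 240
  (4, 0) → P = 136
  (2, 4) → P = 248

At the optimal vertex, 8x + 4y = 32 and 6x + 9y = 48.
Solving simultaneously gives x = 2, y = 4.

x = 2, y = 4, maximum P = 248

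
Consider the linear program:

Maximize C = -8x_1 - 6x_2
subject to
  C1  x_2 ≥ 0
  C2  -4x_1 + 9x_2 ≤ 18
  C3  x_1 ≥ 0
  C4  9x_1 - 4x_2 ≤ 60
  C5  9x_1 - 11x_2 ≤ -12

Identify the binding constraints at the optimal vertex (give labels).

C3 and C5

Vertices and C = -8x_1 - 6x_2:
  (0, 2) → C = -12
  (90/37, 114/37) → C = -1404/37
  (0, 12/11) → C = -72/11

The maximum is at (0, 12/11). Substituting into each constraint, equality holds for C3 and C5; the remaining constraints have slack.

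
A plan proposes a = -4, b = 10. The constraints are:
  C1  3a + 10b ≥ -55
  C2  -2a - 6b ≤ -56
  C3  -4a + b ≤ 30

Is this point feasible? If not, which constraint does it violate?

Constraint C2: -2a - 6b = -52, which is not ≤ -56. All other constraints are satisfied.

not feasible — violates C2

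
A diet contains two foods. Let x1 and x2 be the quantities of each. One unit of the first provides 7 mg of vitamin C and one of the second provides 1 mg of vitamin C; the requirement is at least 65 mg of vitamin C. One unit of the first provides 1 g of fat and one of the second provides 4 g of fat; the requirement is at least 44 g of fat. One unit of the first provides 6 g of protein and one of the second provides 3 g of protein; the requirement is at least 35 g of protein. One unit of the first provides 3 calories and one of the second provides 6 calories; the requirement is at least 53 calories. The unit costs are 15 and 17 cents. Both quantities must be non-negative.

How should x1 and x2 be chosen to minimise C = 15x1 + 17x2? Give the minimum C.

Vertices and C = 15x1 + 17x2:
  (0, 65) → C = 1105
  (44, 0) → C = 660
  (8, 9) → C = 273
The feasible region is unbounded (it extends along (0, 1), (1, 0)), but C strictly increases along every unbounded feasible direction, so there is no improving ray and the minimum is attained at a vertex.

x1 = 8, x2 = 9, minimum C = 273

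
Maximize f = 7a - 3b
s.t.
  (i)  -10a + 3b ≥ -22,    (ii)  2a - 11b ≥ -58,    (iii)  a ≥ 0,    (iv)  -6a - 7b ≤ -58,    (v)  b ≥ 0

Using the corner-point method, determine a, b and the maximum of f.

The binding constraints are -10a + 3b = -22 and -6a - 7b = -58.
Solving simultaneously gives a = 41/11, b = 56/11.

a = 41/11, b = 56/11, maximum f = 119/11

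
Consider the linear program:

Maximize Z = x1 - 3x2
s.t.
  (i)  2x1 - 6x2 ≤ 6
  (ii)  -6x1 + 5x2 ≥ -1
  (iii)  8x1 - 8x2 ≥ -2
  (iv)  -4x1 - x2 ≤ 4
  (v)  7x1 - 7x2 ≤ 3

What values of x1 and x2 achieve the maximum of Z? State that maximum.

x1 = -19/26, x2 = -14/13, maximum Z = 5/2

Vertices and Z = x1 - 3x2:
  (9/4, 5/2) → Z = -21/4
  (-19/26, -14/13) → Z = 5/2
  (-17/20, -3/5) → Z = 19/20

At the optimal vertex, -6x1 + 5x2 = -1 and -4x1 - x2 = 4.
Solving simultaneously gives x1 = -19/26, x2 = -14/13.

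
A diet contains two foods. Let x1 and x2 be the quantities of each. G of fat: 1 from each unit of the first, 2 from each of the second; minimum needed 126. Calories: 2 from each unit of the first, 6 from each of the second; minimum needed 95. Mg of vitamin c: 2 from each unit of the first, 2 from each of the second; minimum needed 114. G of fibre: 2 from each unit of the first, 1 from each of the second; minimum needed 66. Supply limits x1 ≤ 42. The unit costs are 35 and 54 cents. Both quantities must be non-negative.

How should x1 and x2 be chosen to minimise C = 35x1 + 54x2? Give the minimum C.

Feasible corners and C = 35x1 + 54x2:
  (0, 66) → C = 3564
  (2, 62) → C = 3418
  (42, 42) → C = 3738
The feasible region is unbounded (it extends along (0, 1)), but C strictly increases along every unbounded feasible direction, so there is no improving ray and the minimum is attained at a vertex.

The optimum lies where x1 + 2x2 = 126 and 2x1 + x2 = 66.
Solving simultaneously gives x1 = 2, x2 = 62.

x1 = 2, x2 = 62, minimum C = 3418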